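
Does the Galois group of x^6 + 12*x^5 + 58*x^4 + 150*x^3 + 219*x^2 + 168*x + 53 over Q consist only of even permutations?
The polynomial is irreducible of degree 6 over Q. Its discriminant is 95101504 = 9752^2, a perfect square. A Galois group lies in the alternating group exactly when the discriminant is a square in Q, so the Galois group (S_4) is contained in A_6.

Yes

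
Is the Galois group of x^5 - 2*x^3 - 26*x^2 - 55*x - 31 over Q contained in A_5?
The polynomial is irreducible of degree 5 over Q. Its discriminant is 2019549349, which is not a perfect square. A Galois group lies in the alternating group exactly when the discriminant is a square in Q, so the Galois group (S_5) is not contained in A_5.

No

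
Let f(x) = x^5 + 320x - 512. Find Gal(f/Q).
The polynomial f is an irreducible quintic over Q, so G = Gal(f/Q) is a transitive subgroup of S_5: one of C_5 (5T1, order 5), D_5 (5T2, order 10), F_20 (5T3, order 20), A_5 (5T4, order 60) or S_5 (5T5, order 120). The discriminant of f is 1073741824000000 = 32768000^2, a perfect square, so G is contained in A_5. The transitive groups of degree 5 contained in A_5 are: C_5 (5T1, order 5), D_5 (5T2, order 10), A_5 (5T4, order 60). By Dedekind's theorem, for a prime p not dividing disc(f) the degrees of the irreducible factors of f mod p form the cycle type of an element of G. Factoring f modulo the 2 such primes p <= 7 (skipping 2, 5, which divide the discriminant), each new pattern first appears at: mod 3: f = (x^5 + 2x + 1), pattern 5; mod 7: f = (x + 1)(x + 3)(x^3 + 3x^2 + 6x + 2), pattern 3+1+1. No other pattern occurs in this range, so the set of observed cycle types is {5, 3+1+1}. Among the candidates above, the only group containing elements of all these cycle types is A_5 (5T4) — each of C_5 (5T1), D_5 (5T2) lacks at least one of them. Hence G = A_5 (5T4), of order 60.

A_5 (also written A5)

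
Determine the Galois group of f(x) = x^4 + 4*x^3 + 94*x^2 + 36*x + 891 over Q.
The polynomial is an irreducible quartic over Q and its discriminant is 417800374272, which is not a perfect square, so the Galois group is not contained in A_4. The resolvent cubic y^3 - 94*y^2 - 3420*y + 319464 has exactly one rational root, so the Galois group is C_4 or D_4. The quartic remains irreducible over Q(sqrt(disc)), so the group is D_4.

4T3: D_4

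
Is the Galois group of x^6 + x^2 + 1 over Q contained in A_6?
The polynomial is irreducible of degree 6 over Q. Its discriminant is -61504, which is not a perfect square. A Galois group lies in the alternating group exactly when the discriminant is a square in Q, so the Galois group (S_4 x C_2) is not contained in A_6.

No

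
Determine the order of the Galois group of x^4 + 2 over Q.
8

The degree of the splitting field over Q equals the order of the Galois group, so first determine the group. The polynomial is an irreducible quartic over Q and its discriminant is 2048, which is not a perfect square, so the Galois group is not contained in A_4. The resolvent cubic y^3 - 8*y has exactly one rational root, so the Galois group is C_4 or D_4. The quartic remains irreducible over Q(sqrt(disc)), so the group is D_4. The Galois group D_4 (4T3) has order 8, so the splitting field has degree 8 over Q.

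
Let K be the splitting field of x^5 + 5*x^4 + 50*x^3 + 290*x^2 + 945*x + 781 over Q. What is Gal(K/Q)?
The polynomial f is an irreducible quintic over Q, so G = Gal(f/Q) is a transitive subgroup of S_5: one of C_5 (5T1, order 5), D_5 (5T2, order 10), F_20 (5T3, order 20), A_5 (5T4, order 60) or S_5 (5T5, order 120). The discriminant of f is 9333105664000000 = 96608000^2, a perfect square, so G is contained in A_5. The transitive groups of degree 5 contained in A_5 are: C_5 (5T1, order 5), D_5 (5T2, order 10), A_5 (5T4, order 60). By Dedekind's theorem, for a prime p not dividing disc(f) the degrees of the irreducible factors of f mod p form the cycle type of an element of G. Factoring f modulo the 2 such primes p <= 7 (skipping 2, 5, which divide the discriminant), each new pattern first appears at: mod 3: f = (x^5 + 2x^4 + 2x^3 + 2x^2 + 1), pattern 5; mod 7: f = (x + 2)(x + 6)(x^3 + 4x^2 + 6x + 5), pattern 3+1+1. No other pattern occurs in this range, so the set of observed cycle types is {5, 3+1+1}. Among the candidates above, the only group containing elements of all these cycle types is A_5 (5T4) — each of C_5 (5T1), D_5 (5T2) lacks at least one of them. Hence G = A_5 (5T4), of order 60.

A_5 (order 60)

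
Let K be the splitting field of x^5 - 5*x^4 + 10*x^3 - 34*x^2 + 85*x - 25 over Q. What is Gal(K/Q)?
D_5, the dihedral group of order 10

The polynomial f is an irreducible quintic over Q, so G = Gal(f/Q) is a transitive subgroup of S_5: one of C_5 (5T1, order 5), D_5 (5T2, order 10), F_20 (5T3, order 20), A_5 (5T4, order 60) or S_5 (5T5, order 120). The discriminant of f is 57907609600 = 240640^2, a perfect square, so G is contained in A_5. The transitive groups of degree 5 contained in A_5 are: C_5 (5T1, order 5), D_5 (5T2, order 10), A_5 (5T4, order 60). By Dedekind's theorem, for a prime p not dividing disc(f) the degrees of the irreducible factors of f mod p form the cycle type of an element of G. Factoring f modulo the 23 such primes p <= 101 (skipping 2, 5, 47, which divide the discriminant), each new pattern first appears at: mod 3: f = (x^5 + x^4 + x^3 + 2x^2 + x + 2), pattern 5; mod 11: f = (x + 5)(x^2 + 2x + 6)(x^2 + 10x + 1), pattern 2+2+1; mod 83: f = (x + 7)(x + 21)(x + 34)(x + 38)(x + 61), pattern 1+1+1+1+1. No other pattern occurs in this range, so the set of observed cycle types is {5, 2+2+1, 1+1+1+1+1}. The candidates containing elements of all these cycle types are D_5 (5T2) of order 10, A_5 (5T4) of order 60; the others are excluded. The observed types are precisely the cycle types that occur in D_5 (5T2). Each of the other remaining candidates has further cycle types, and by the Chebotarev density theorem the matching factorization patterns would occur for a proportion of primes equal to their share of the group: A_5 (5T4) additionally contains elements of type 3+1+1 (20 of its 60 elements, about 33% of primes). None of the 23 primes tested shows any such pattern (for each of these groups the chance of that is below 10^-4), which rules them out. Hence G = D_5 (5T2), of order 10.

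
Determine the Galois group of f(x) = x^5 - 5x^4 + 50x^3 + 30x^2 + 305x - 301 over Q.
The polynomial f is an irreducible quintic over Q, so G = Gal(f/Q) is a transitive subgroup of S_5: one of C_5 (5T1, order 5), D_5 (5T2, order 10), F_20 (5T3, order 20), A_5 (5T4, order 60) or S_5 (5T5, order 120). The discriminant of f is 9333105664000000 = 96608000^2, a perfect square, so G is contained in A_5. The transitive groups of degree 5 contained in A_5 are: C_5 (5T1, order 5), D_5 (5T2, order 10), A_5 (5T4, order 60). By Dedekind's theorem, for a prime p not dividing disc(f) the degrees of the irreducible factors of f mod p form the cycle type of an element of G. Factoring f modulo the 2 such primes p <= 7 (skipping 2, 5, which divide the discriminant), each new pattern first appears at: mod 3: f = (x^5 + x^4 + 2x^3 + 2x + 2), pattern 5; mod 7: f = (x)(x + 4)(x^3 + 5x^2 + 2x + 1), pattern 3+1+1. No other pattern occurs in this range, so the set of observed cycle types is {5, 3+1+1}. Among the candidates above, the only group containing elements of all these cycle types is A_5 (5T4) — each of C_5 (5T1), D_5 (5T2) lacks at least one of them. Hence G = A_5 (5T4), of order 60.

A_5, the alternating group on 5 letters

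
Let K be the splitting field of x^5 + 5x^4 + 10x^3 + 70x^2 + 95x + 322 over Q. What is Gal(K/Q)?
The polynomial f is an irreducible quintic over Q, so G = Gal(f/Q) is a transitive subgroup of S_5: one of C_5 (5T1, order 5), D_5 (5T2, order 10), F_20 (5T3, order 20), A_5 (5T4, order 60) or S_5 (5T5, order 120). The discriminant of f is 26703027253125, which is not a perfect square, so G is not contained in A_5. The transitive groups of degree 5 not contained in A_5 are: F_20 (5T3, order 20), S_5 (5T5, order 120). By Dedekind's theorem, for a prime p not dividing disc(f) the degrees of the irreducible factors of f mod p form the cycle type of an element of G. Factoring f modulo the 18 such primes p <= 71 (skipping 3, 5, which divide the discriminant), each new pattern first appears at: mod 2: f = (x)(x^4 + x^3 + 1), pattern 4+1; mod 11: f = (x^5 + 5x^4 + 10x^3 + 4x^2 + 7x + 3), pattern 5; mod 19: f = (x + 2)(x^2 + 11x + 2)(x^2 + 11x + 14), pattern 2+2+1; mod 41: f = (x + 8)(x + 10)(x + 14)(x + 16)(x + 39), pattern 1+1+1+1+1. No other pattern occurs in this range, so the set of observed cycle types is {4+1, 5, 2+2+1, 1+1+1+1+1}. The candidates containing elements of all these cycle types are F_20 (5T3) of order 20, S_5 (5T5) of order 120; the others are excluded. The observed types are precisely the cycle types that occur in F_20 (5T3). Each of the other remaining candidates has further cycle types, and by the Chebotarev density theorem the matching factorization patterns would occur for a proportion of primes equal to their share of the group: S_5 (5T5) additionally contains elements of type 3+2, 3+1+1, 2+1+1+1 (50 of its 120 elements, about 42% of primes). None of the 18 primes tested shows any such pattern (for each of these groups the chance of that is below 10^-4), which rules them out. Hence G = F_20 (5T3), of order 20.

F_20, the Frobenius group of order 20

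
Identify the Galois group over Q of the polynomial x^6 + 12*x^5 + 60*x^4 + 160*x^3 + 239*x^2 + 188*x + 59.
The polynomial f is an irreducible sextic over Q, so G = Gal(f/Q) is one of the 16 transitive subgroups 6T1, ..., 6T16 of S_6. The discriminant of f is 33856 = 184^2, a perfect square, so G is contained in A_6. The transitive groups of degree 6 contained in A_6 are: A_4 (6T4, order 12), S_4 (6T7, order 24), (C_3 x C_3) : C_4 (6T10, order 36), PSL(2,5) (6T12, order 60), A_6 (6T15, order 360). By Dedekind's theorem, for a prime p not dividing disc(f) the degrees of the irreducible factors of f mod p form the cycle type of an element of G. Factoring f modulo the 79 such primes p <= 419 (skipping 2, 23, which divide the discriminant), each new pattern first appears at: mod 3: f = (x^3 + x^2 + 2)(x^3 + 2x^2 + x + 1), pattern 3+3; mod 5: f = (x^2 + 4x + 2)(x^4 + 3x^3 + x^2 + 2), pattern 4+2; mod 19: f = (x + 7)(x + 16)(x^2 + 13x + 18)(x^2 + 14x + 1), pattern 2+2+1+1; mod 223: f = (x + 18)(x + 59)(x + 80)(x + 147)(x + 168)(x + 209), pattern 1+1+1+1+1+1. No other pattern occurs in this range, so the set of observed cycle types is {3+3, 4+2, 2+2+1+1, 1+1+1+1+1+1}. The candidates containing elements of all these cycle types are S_4 (6T7) of order 24, (C_3 x C_3) : C_4 (6T10) of order 36, A_6 (6T15) of order 360; the others are excluded. The observed types are precisely the cycle types that occur in S_4 (6T7). Each of the other remaining candidates has further cycle types, and by the Chebotarev density theorem the matching factorization patterns would occur for a proportion of primes equal to their share of the group: (C_3 x C_3) : C_4 (6T10) additionally contains elements of type 3+1+1+1 (4 of its 36 elements, about 11% of primes); A_6 (6T15) additionally contains elements of type 5+1, 3+1+1+1 (184 of its 360 elements, about 51% of primes). None of the 79 primes tested shows any such pattern (for each of these groups the chance of that is below 10^-4), which rules them out. Hence G = S_4 (6T7), of order 24.

S_4 (also written S4+)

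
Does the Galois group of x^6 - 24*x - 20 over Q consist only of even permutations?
Yes

The polynomial is irreducible of degree 6 over Q. Its discriminant is 746496000000 = 864000^2, a perfect square. A Galois group lies in the alternating group exactly when the discriminant is a square in Q, so the Galois group (A_6) is contained in A_6.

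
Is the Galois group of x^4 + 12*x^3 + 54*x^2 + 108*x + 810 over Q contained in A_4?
The polynomial is irreducible of degree 4 over Q. Its discriminant is 99179645184 = 314928^2, a perfect square. A Galois group lies in the alternating group exactly when the discriminant is a square in Q, so the Galois group (V_4) is contained in A_4.

Yes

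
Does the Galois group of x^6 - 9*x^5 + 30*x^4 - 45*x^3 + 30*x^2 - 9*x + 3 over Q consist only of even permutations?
The polynomial is irreducible of degree 6 over Q. Its discriminant is -34992, which is not a perfect square. A Galois group lies in the alternating group exactly when the discriminant is a square in Q, so the Galois group (S_3) is not contained in A_6.

No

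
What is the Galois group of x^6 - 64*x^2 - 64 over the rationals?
S_4, S_4(6d), the S_4-action on 6 points inside A_6

The polynomial f is an irreducible sextic over Q, so G = Gal(f/Q) is one of the 16 transitive subgroups 6T1, ..., 6T16 of S_6. The discriminant of f is 3603718079512576 = 60030976^2, a perfect square, so G is contained in A_6. The transitive groups of degree 6 contained in A_6 are: A_4 (6T4, order 12), S_4 (6T7, order 24), (C_3 x C_3) : C_4 (6T10, order 36), PSL(2,5) (6T12, order 60), A_6 (6T15, order 360). By Dedekind's theorem, for a prime p not dividing disc(f) the degrees of the irreducible factors of f mod p form the cycle type of an element of G. Factoring f modulo the 79 such primes p <= 419 (skipping 2, 229, which divide the discriminant), each new pattern first appears at: mod 3: f = (x^3 + x^2 + 2x + 1)(x^3 + 2x^2 + 2x + 2), pattern 3+3; mod 7: f = (x^2 + 2)(x^4 + 5x^2 + 3), pattern 4+2; mod 23: f = (x + 5)(x + 18)(x^2 + 2x + 3)(x^2 + 21x + 3), pattern 2+2+1+1; mod 193: f = (x + 7)(x + 13)(x + 19)(x + 174)(x + 180)(x + 186), pattern 1+1+1+1+1+1. No other pattern occurs in this range, so the set of observed cycle types is {3+3, 4+2, 2+2+1+1, 1+1+1+1+1+1}. The candidates containing elements of all these cycle types are S_4 (6T7) of order 24, (C_3 x C_3) : C_4 (6T10) of order 36, A_6 (6T15) of order 360; the others are excluded. The observed types are precisely the cycle types that occur in S_4 (6T7). Each of the other remaining candidates has further cycle types, and by the Chebotarev density theorem the matching factorization patterns would occur for a proportion of primes equal to their share of the group: (C_3 x C_3) : C_4 (6T10) additionally contains elements of type 3+1+1+1 (4 of its 36 elements, about 11% of primes); A_6 (6T15) additionally contains elements of type 5+1, 3+1+1+1 (184 of its 360 elements, about 51% of primes). None of the 79 primes tested shows any such pattern (for each of these groups the chance of that is below 10^-4), which rules them out. Hence G = S_4 (6T7), of order 24.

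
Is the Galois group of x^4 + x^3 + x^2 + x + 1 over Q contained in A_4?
No

The polynomial is irreducible of degree 4 over Q. Its discriminant is 125, which is not a perfect square. A Galois group lies in the alternating group exactly when the discriminant is a square in Q, so the Galois group (C_4) is not contained in A_4.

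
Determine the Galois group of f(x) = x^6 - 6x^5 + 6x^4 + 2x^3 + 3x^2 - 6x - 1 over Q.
The polynomial f is an irreducible sextic over Q, so G = Gal(f/Q) is one of the 16 transitive subgroups 6T1, ..., 6T16 of S_6. The discriminant of f is -151585344, which is not a perfect square, so G is not contained in A_6. The transitive groups of degree 6 not contained in A_6 are: C_6 (6T1, order 6), S_3 (6T2, order 6), D_6 (6T3, order 12), C_3 x S_3 (6T5, order 18), A_4 x C_2 (6T6, order 24), S_4 (6T8, order 24), S_3 x S_3 (6T9, order 36), S_4 x C_2 (6T11, order 48), (S_3 x S_3) : C_2 (6T13, order 72), PGL(2,5) (6T14, order 120), S_6 (6T16, order 720). By Dedekind's theorem, for a prime p not dividing disc(f) the degrees of the irreducible factors of f mod p form the cycle type of an element of G. Factoring f modulo the 33 such primes p <= 151 (skipping 2, 3, 19, which divide the discriminant), each new pattern first appears at: mod 5: f = (x^3 + x^2 + 4x + 3)(x^3 + 3x^2 + 4x + 3), pattern 3+3; mod 7: f = (x^6 + x^5 + 6x^4 + 2x^3 + 3x^2 + x + 6), pattern 6; mod 17: f = (x + 11)(x + 15)(x^2 + 7x + 3)(x^2 + 12x + 8), pattern 2+2+1+1; mod 71: f = (x^2 + 9x + 7)(x^2 + 19x + 11)(x^2 + 37x + 59), pattern 2+2+2; mod 107: f = (x + 14)(x + 42)(x + 78)(x + 90)(x^2 + 91x + 56), pattern 2+1+1+1+1. No other pattern occurs in this range, so the set of observed cycle types is {3+3, 6, 2+2+1+1, 2+2+2, 2+1+1+1+1}. The candidates containing elements of all these cycle types are A_4 x C_2 (6T6) of order 24, S_4 x C_2 (6T11) of order 48, (S_3 x S_3) : C_2 (6T13) of order 72, S_6 (6T16) of order 720; the others are excluded. The observed types are precisely the cycle types that occur in A_4 x C_2 (6T6) (apart from the identity). Each of the other remaining candidates has further cycle types, and by the Chebotarev density theorem the matching factorization patterns would occur for a proportion of primes equal to their share of the group: S_4 x C_2 (6T11) additionally contains elements of type 4+2, 4+1+1 (12 of its 48 elements, about 25% of primes); (S_3 x S_3) : C_2 (6T13) additionally contains elements of type 4+2, 3+2+1, 3+1+1+1 (34 of its 72 elements, about 47% of primes); S_6 (6T16) additionally contains elements of type 5+1, 4+2, 4+1+1, 3+2+1, 3+1+1+1 (484 of its 720 elements, about 67% of primes). None of the 33 primes tested shows any such pattern (for each of these groups the chance of that is below 10^-4), which rules them out. Hence G = A_4 x C_2 (6T6), of order 24.

A_4 x C_2 (order 24)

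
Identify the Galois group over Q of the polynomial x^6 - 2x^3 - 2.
S_3 x S_3 (also written G36-)

The polynomial f is an irreducible sextic over Q, so G = Gal(f/Q) is one of the 16 transitive subgroups 6T1, ..., 6T16 of S_6. The discriminant of f is 5038848, which is not a perfect square, so G is not contained in A_6. The transitive groups of degree 6 not contained in A_6 are: C_6 (6T1, order 6), S_3 (6T2, order 6), D_6 (6T3, order 12), C_3 x S_3 (6T5, order 18), A_4 x C_2 (6T6, order 24), S_4 (6T8, order 24), S_3 x S_3 (6T9, order 36), S_4 x C_2 (6T11, order 48), (S_3 x S_3) : C_2 (6T13, order 72), PGL(2,5) (6T14, order 120), S_6 (6T16, order 720). By Dedekind's theorem, for a prime p not dividing disc(f) the degrees of the irreducible factors of f mod p form the cycle type of an element of G. Factoring f modulo the 23 such primes p <= 97 (skipping 2, 3, which divide the discriminant), each new pattern first appears at: mod 5: f = (x^6 + 3x^3 + 3), pattern 6; mod 11: f = (x + 3)(x + 5)(x^2 + 6x + 3)(x^2 + 8x + 9), pattern 2+2+1+1; mod 13: f = (x + 2)(x + 5)(x + 6)(x^3 + 3), pattern 3+1+1+1; mod 31: f = (x^2 + 8x + 24)(x^2 + 9x + 11)(x^2 + 14x + 27), pattern 2+2+2; mod 97: f = (x^3 + 9)(x^3 + 86), pattern 3+3. No other pattern occurs in this range, so the set of observed cycle types is {6, 2+2+1+1, 3+1+1+1, 2+2+2, 3+3}. The candidates containing elements of all these cycle types are S_3 x S_3 (6T9) of order 36, (S_3 x S_3) : C_2 (6T13) of order 72, S_6 (6T16) of order 720; the others are excluded. The observed types are precisely the cycle types that occur in S_3 x S_3 (6T9) (apart from the identity). Each of the other remaining candidates has further cycle types, and by the Chebotarev density theorem the matching factorization patterns would occur for a proportion of primes equal to their share of the group: (S_3 x S_3) : C_2 (6T13) additionally contains elements of type 4+2, 3+2+1, 2+1+1+1+1 (36 of its 72 elements, about 50% of primes); S_6 (6T16) additionally contains elements of type 5+1, 4+2, 4+1+1, 3+2+1, 2+1+1+1+1 (459 of its 720 elements, about 64% of primes). None of the 23 primes tested shows any such pattern (for each of these groups the chance of that is below 10^-4), which rules them out. Hence G = S_3 x S_3 (6T9), of order 36.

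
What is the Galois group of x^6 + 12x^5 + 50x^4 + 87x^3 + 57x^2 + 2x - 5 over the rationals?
PSL(2,5) (order 60)

The polynomial f is an irreducible sextic over Q, so G = Gal(f/Q) is one of the 16 transitive subgroups 6T1, ..., 6T16 of S_6. The discriminant of f is 30991489 = 5567^2, a perfect square, so G is contained in A_6. The transitive groups of degree 6 contained in A_6 are: A_4 (6T4, order 12), S_4 (6T7, order 24), (C_3 x C_3) : C_4 (6T10, order 36), PSL(2,5) (6T12, order 60), A_6 (6T15, order 360). By Dedekind's theorem, for a prime p not dividing disc(f) the degrees of the irreducible factors of f mod p form the cycle type of an element of G. Factoring f modulo the 21 such primes p <= 79 (skipping 19, which divides the discriminant), each new pattern first appears at: mod 2: f = (x + 1)(x^5 + x^4 + x^3 + x + 1), pattern 5+1; mod 7: f = (x^3 + x^2 + 3x + 5)(x^3 + 4x^2 + x + 6), pattern 3+3; mod 61: f = (x + 4)(x + 26)(x^2 + 50x + 13)(x^2 + 54x + 30), pattern 2+2+1+1. No other pattern occurs in this range, so the set of observed cycle types is {5+1, 3+3, 2+2+1+1}. The candidates containing elements of all these cycle types are PSL(2,5) (6T12) of order 60, A_6 (6T15) of order 360; the others are excluded. The observed types are precisely the cycle types that occur in PSL(2,5) (6T12) (apart from the identity). Each of the other remaining candidates has further cycle types, and by the Chebotarev density theorem the matching factorization patterns would occur for a proportion of primes equal to their share of the group: A_6 (6T15) additionally contains elements of type 4+2, 3+1+1+1 (130 of its 360 elements, about 36% of primes). None of the 21 primes tested shows any such pattern (for each of these groups the chance of that is below 10^-4), which rules them out. Hence G = PSL(2,5) (6T12), of order 60.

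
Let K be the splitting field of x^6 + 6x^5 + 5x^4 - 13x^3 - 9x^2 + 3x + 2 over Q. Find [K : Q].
The degree of the splitting field over Q equals the order of the Galois group, so first determine the group. The polynomial f is an irreducible sextic over Q, so G = Gal(f/Q) is one of the 16 transitive subgroups 6T1, ..., 6T16 of S_6. The discriminant of f is 30991489 = 5567^2, a perfect square, so G is contained in A_6. The transitive groups of degree 6 contained in A_6 are: A_4 (6T4, order 12), S_4 (6T7, order 24), (C_3 x C_3) : C_4 (6T10, order 36), PSL(2,5) (6T12, order 60), A_6 (6T15, order 360). By Dedekind's theorem, for a prime p not dividing disc(f) the degrees of the irreducible factors of f mod p form the cycle type of an element of G. Factoring f modulo the 21 such primes p <= 79 (skipping 19, which divides the discriminant), each new pattern first appears at: mod 2: f = (x)(x^5 + x^3 + x^2 + x + 1), pattern 5+1; mod 7: f = (x^3 + x^2 + 3x + 1)(x^3 + 5x^2 + 4x + 2), pattern 3+3; mod 61: f = (x + 3)(x + 25)(x^2 + 48x + 25)(x^2 + 52x + 38), pattern 2+2+1+1. No other pattern occurs in this range, so the set of observed cycle types is {5+1, 3+3, 2+2+1+1}. The candidates containing elements of all these cycle types are PSL(2,5) (6T12) of order 60, A_6 (6T15) of order 360; the others are excluded. The observed types are precisely the cycle types that occur in PSL(2,5) (6T12) (apart from the identity). Each of the other remaining candidates has further cycle types, and by the Chebotarev density theorem the matching factorization patterns would occur for a proportion of primes equal to their share of the group: A_6 (6T15) additionally contains elements of type 4+2, 3+1+1+1 (130 of its 360 elements, about 36% of primes). None of the 21 primes tested shows any such pattern (for each of these groups the chance of that is below 10^-4), which rules them out. Hence G = PSL(2,5) (6T12), of order 60. The Galois group PSL(2,5) (6T12) has order 60, so the splitting field has degree 60 over Q.

60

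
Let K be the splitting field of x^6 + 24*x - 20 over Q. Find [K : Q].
The degree of the splitting field over Q equals the order of the Galois group, so first determine the group. The polynomial f is an irreducible sextic over Q, so G = Gal(f/Q) is one of the 16 transitive subgroups 6T1, ..., 6T16 of S_6. The discriminant of f is 746496000000 = 864000^2, a perfect square, so G is contained in A_6. The transitive groups of degree 6 contained in A_6 are: A_4 (6T4, order 12), S_4 (6T7, order 24), (C_3 x C_3) : C_4 (6T10, order 36), PSL(2,5) (6T12, order 60), A_6 (6T15, order 360). By Dedekind's theorem, for a prime p not dividing disc(f) the degrees of the irreducible factors of f mod p form the cycle type of an element of G. Factoring f modulo the 6 such primes p <= 23 (skipping 2, 3, 5, which divide the discriminant), each new pattern first appears at: mod 7: f = (x + 3)(x^5 + 4x^4 + 2x^3 + x^2 + 4x + 5), pattern 5+1; mod 23: f = (x + 7)(x + 12)(x + 21)(x^3 + 6x^2 + 13x + 16), pattern 3+1+1+1. No other pattern occurs in this range, so the set of observed cycle types is {5+1, 3+1+1+1}. Among the candidates above, the only group containing elements of all these cycle types is A_6 (6T15) — each of A_4 (6T4), S_4 (6T7), (C_3 x C_3) : C_4 (6T10), PSL(2,5) (6T12) lacks at least one of them. Hence G = A_6 (6T15), of order 360. The Galois group A_6 (6T15) has order 360, so the splitting field has degree 360 over Q.

360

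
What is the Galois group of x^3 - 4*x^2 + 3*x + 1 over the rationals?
The polynomial is an irreducible cubic over Q and its discriminant is 49 = 7^2, a perfect square. For an irreducible cubic, a square discriminant forces the Galois group to be A_3, the cyclic group of order 3.

C_3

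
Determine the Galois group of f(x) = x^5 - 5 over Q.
F_20 (also written F20)

The polynomial f is an irreducible quintic over Q, so G = Gal(f/Q) is a transitive subgroup of S_5: one of C_5 (5T1, order 5), D_5 (5T2, order 10), F_20 (5T3, order 20), A_5 (5T4, order 60) or S_5 (5T5, order 120). The discriminant of f is 1953125, which is not a perfect square, so G is not contained in A_5. The transitive groups of degree 5 not contained in A_5 are: F_20 (5T3, order 20), S_5 (5T5, order 120). By Dedekind's theorem, for a prime p not dividing disc(f) the degrees of the irreducible factors of f mod p form the cycle type of an element of G. Factoring f modulo the 18 such primes p <= 67 (skipping 5, which divides the discriminant), each new pattern first appears at: mod 2: f = (x + 1)(x^4 + x^3 + x^2 + x + 1), pattern 4+1; mod 11: f = (x^5 + 6), pattern 5; mod 19: f = (x + 13)(x^2 + 11x + 17)(x^2 + 14x + 17), pattern 2+2+1; mod 31: f = (x + 3)(x + 6)(x + 12)(x + 17)(x + 24), pattern 1+1+1+1+1. No other pattern occurs in this range, so the set of observed cycle types is {4+1, 5, 2+2+1, 1+1+1+1+1}. The candidates containing elements of all these cycle types are F_20 (5T3) of order 20, S_5 (5T5) of order 120; the others are excluded. The observed types are precisely the cycle types that occur in F_20 (5T3). Each of the other remaining candidates has further cycle types, and by the Chebotarev density theorem the matching factorization patterns would occur for a proportion of primes equal to their share of the group: S_5 (5T5) additionally contains elements of type 3+2, 3+1+1, 2+1+1+1 (50 of its 120 elements, about 42% of primes). None of the 18 primes tested shows any such pattern (for each of these groups the chance of that is below 10^-4), which rules them out. Hence G = F_20 (5T3), of order 20.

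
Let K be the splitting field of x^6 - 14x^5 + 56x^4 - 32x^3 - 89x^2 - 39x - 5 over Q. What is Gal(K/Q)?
The polynomial f is an irreducible sextic over Q, so G = Gal(f/Q) is one of the 16 transitive subgroups 6T1, ..., 6T16 of S_6. The discriminant of f is 30991489 = 5567^2, a perfect square, so G is contained in A_6. The transitive groups of degree 6 contained in A_6 are: A_4 (6T4, order 12), S_4 (6T7, order 24), (C_3 x C_3) : C_4 (6T10, order 36), PSL(2,5) (6T12, order 60), A_6 (6T15, order 360). By Dedekind's theorem, for a prime p not dividing disc(f) the degrees of the irreducible factors of f mod p form the cycle type of an element of G. Factoring f modulo the 21 such primes p <= 79 (skipping 19, which divides the discriminant), each new pattern first appears at: mod 2: f = (x + 1)(x^5 + x^4 + x^3 + x^2 + 1), pattern 5+1; mod 7: f = (x^3 + 2x^2 + 4x + 5)(x^3 + 5x^2 + 6), pattern 3+3; mod 61: f = (x + 59)(x + 60)(x^2 + 23x + 32)(x^2 + 27x + 39), pattern 2+2+1+1. No other pattern occurs in this range, so the set of observed cycle types is {5+1, 3+3, 2+2+1+1}. The candidates containing elements of all these cycle types are PSL(2,5) (6T12) of order 60, A_6 (6T15) of order 360; the others are excluded. The observed types are precisely the cycle types that occur in PSL(2,5) (6T12) (apart from the identity). Each of the other remaining candidates has further cycle types, and by the Chebotarev density theorem the matching factorization patterns would occur for a proportion of primes equal to their share of the group: A_6 (6T15) additionally contains elements of type 4+2, 3+1+1+1 (130 of its 360 elements, about 36% of primes). None of the 21 primes tested shows any such pattern (for each of these groups the chance of that is below 10^-4), which rules them out. Hence G = PSL(2,5) (6T12), of order 60.

PSL(2,5)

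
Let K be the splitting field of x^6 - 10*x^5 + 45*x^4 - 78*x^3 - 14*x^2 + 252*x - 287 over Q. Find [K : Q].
12

The degree of the splitting field over Q equals the order of the Galois group, so first determine the group. The polynomial f is an irreducible sextic over Q, so G = Gal(f/Q) is one of the 16 transitive subgroups 6T1, ..., 6T16 of S_6. The discriminant of f is 5729525925351424 = 75693632^2, a perfect square, so G is contained in A_6. The transitive groups of degree 6 contained in A_6 are: A_4 (6T4, order 12), S_4 (6T7, order 24), (C_3 x C_3) : C_4 (6T10, order 36), PSL(2,5) (6T12, order 60), A_6 (6T15, order 360). By Dedekind's theorem, for a prime p not dividing disc(f) the degrees of the irreducible factors of f mod p form the cycle type of an element of G. Factoring f modulo the 33 such primes p <= 149 (skipping 2, 7, which divide the discriminant), each new pattern first appears at: mod 3: f = (x^3 + 2x + 1)(x^3 + 2x^2 + x + 1), pattern 3+3; mod 13: f = (x + 7)(x + 12)(x^2 + 2x + 6)(x^2 + 8x + 9), pattern 2+2+1+1. No other pattern occurs in this range, so the set of observed cycle types is {3+3, 2+2+1+1}. The candidates containing elements of all these cycle types are A_4 (6T4) of order 12, S_4 (6T7) of order 24, (C_3 x C_3) : C_4 (6T10) of order 36, PSL(2,5) (6T12) of order 60, A_6 (6T15) of order 360; the others are excluded. The observed types are precisely the cycle types that occur in A_4 (6T4) (apart from the identity). Each of the other remaining candidates has further cycle types, and by the Chebotarev density theorem the matching factorization patterns would occur for a proportion of primes equal to their share of the group: S_4 (6T7) additionally contains elements of type 4+2 (6 of its 24 elements, about 25% of primes); (C_3 x C_3) : C_4 (6T10) additionally contains elements of type 4+2, 3+1+1+1 (22 of its 36 elements, about 61% of primes); PSL(2,5) (6T12) additionally contains elements of type 5+1 (24 of its 60 elements, about 40% of primes); A_6 (6T15) additionally contains elements of type 5+1, 4+2, 3+1+1+1 (274 of its 360 elements, about 76% of primes). None of the 33 primes tested shows any such pattern (for each of these groups the chance of that is below 10^-4), which rules them out. Hence G = A_4 (6T4), of order 12. The Galois group A_4 (6T4) has order 12, so the splitting field has degree 12 over Q.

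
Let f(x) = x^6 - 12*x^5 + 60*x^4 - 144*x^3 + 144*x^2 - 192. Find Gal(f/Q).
The polynomial f is an irreducible sextic over Q, so G = Gal(f/Q) is one of the 16 transitive subgroups 6T1, ..., 6T16 of S_6. The discriminant of f is 5410421842378752, which is not a perfect square, so G is not contained in A_6. The transitive groups of degree 6 not contained in A_6 are: C_6 (6T1, order 6), S_3 (6T2, order 6), D_6 (6T3, order 12), C_3 x S_3 (6T5, order 18), A_4 x C_2 (6T6, order 24), S_4 (6T8, order 24), S_3 x S_3 (6T9, order 36), S_4 x C_2 (6T11, order 48), (S_3 x S_3) : C_2 (6T13, order 72), PGL(2,5) (6T14, order 120), S_6 (6T16, order 720). By Dedekind's theorem, for a prime p not dividing disc(f) the degrees of the irreducible factors of f mod p form the cycle type of an element of G. Factoring f modulo the 23 such primes p <= 97 (skipping 2, 3, which divide the discriminant), each new pattern first appears at: mod 5: f = (x^6 + 3x^5 + x^3 + 4x^2 + 3), pattern 6; mod 11: f = (x + 3)(x + 10)(x^2 + 2x + 6)(x^2 + 6x + 7), pattern 2+2+1+1; mod 13: f = (x + 1)(x + 7)(x + 12)(x^3 + 7x^2 + 12x + 7), pattern 3+1+1+1; mod 31: f = (x^2 + 9x + 22)(x^2 + 11x + 8)(x^2 + 30x + 13), pattern 2+2+2; mod 97: f = (x^3 + 91x^2 + 12x + 17)(x^3 + 91x^2 + 12x + 80), pattern 3+3. No other pattern occurs in this range, so the set of observed cycle types is {6, 2+2+1+1, 3+1+1+1, 2+2+2, 3+3}. The candidates containing elements of all these cycle types are S_3 x S_3 (6T9) of order 36, (S_3 x S_3) : C_2 (6T13) of order 72, S_6 (6T16) of order 720; the others are excluded. The observed types are precisely the cycle types that occur in S_3 x S_3 (6T9) (apart from the identity). Each of the other remaining candidates has further cycle types, and by the Chebotarev density theorem the matching factorization patterns would occur for a proportion of primes equal to their share of the group: (S_3 x S_3) : C_2 (6T13) additionally contains elements of type 4+2, 3+2+1, 2+1+1+1+1 (36 of its 72 elements, about 50% of primes); S_6 (6T16) additionally contains elements of type 5+1, 4+2, 4+1+1, 3+2+1, 2+1+1+1+1 (459 of its 720 elements, about 64% of primes). None of the 23 primes tested shows any such pattern (for each of these groups the chance of that is below 10^-4), which rules them out. Hence G = S_3 x S_3 (6T9), of order 36.

S_3 x S_3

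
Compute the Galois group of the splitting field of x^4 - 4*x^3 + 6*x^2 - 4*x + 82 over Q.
The polynomial is an irreducible quartic over Q and its discriminant is 136048896 = 11664^2, a perfect square, so the Galois group is contained in A_4. The resolvent cubic y^3 - 6*y^2 - 312*y + 640 splits completely over Q, which gives the Klein four-group V_4.

V_4 (order 4)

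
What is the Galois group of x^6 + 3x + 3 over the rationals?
The polynomial f is an irreducible sextic over Q, so G = Gal(f/Q) is one of the 16 transitive subgroups 6T1, ..., 6T16 of S_6. The discriminant of f is -9059283, which is not a perfect square, so G is not contained in A_6. The transitive groups of degree 6 not contained in A_6 are: C_6 (6T1, order 6), S_3 (6T2, order 6), D_6 (6T3, order 12), C_3 x S_3 (6T5, order 18), A_4 x C_2 (6T6, order 24), S_4 (6T8, order 24), S_3 x S_3 (6T9, order 36), S_4 x C_2 (6T11, order 48), (S_3 x S_3) : C_2 (6T13, order 72), PGL(2,5) (6T14, order 120), S_6 (6T16, order 720). By Dedekind's theorem, for a prime p not dividing disc(f) the degrees of the irreducible factors of f mod p form the cycle type of an element of G. Factoring f modulo the 28 such primes p <= 127 (skipping 3, 17, 43, which divide the discriminant), each new pattern first appears at: mod 2: f = (x^6 + x + 1), pattern 6; mod 7: f = (x + 6)(x^2 + 3x + 6)(x^3 + 5x^2 + x + 3), pattern 3+2+1; mod 11: f = (x^2 + 2x + 2)(x^4 + 9x^3 + 2x^2 + 7), pattern 4+2; mod 13: f = (x + 5)(x + 10)(x^2 + x + 3)(x^2 + 10x + 6), pattern 2+2+1+1; mod 61: f = (x + 2)(x + 4)(x + 10)(x + 21)(x^2 + 24x + 50), pattern 2+1+1+1+1; mod 97: f = (x + 10)(x + 12)(x + 49)(x^3 + 26x^2 + 60x + 34), pattern 3+1+1+1; mod 113: f = (x^2 + 4x + 10)(x^2 + 45x + 105)(x^2 + 64x + 72), pattern 2+2+2; mod 127: f = (x^3 + 39x^2 + 18x + 106)(x^3 + 88x^2 + 106x + 18), pattern 3+3. No other pattern occurs in this range, so the set of observed cycle types is {6, 3+2+1, 4+2, 2+2+1+1, 2+1+1+1+1, 3+1+1+1, 2+2+2, 3+3}. The candidates containing elements of all these cycle types are (S_3 x S_3) : C_2 (6T13) of order 72, S_6 (6T16) of order 720; the others are excluded. The observed types are precisely the cycle types that occur in (S_3 x S_3) : C_2 (6T13) (apart from the identity). Each of the other remaining candidates has further cycle types, and by the Chebotarev density theorem the matching factorization patterns would occur for a proportion of primes equal to their share of the group: S_6 (6T16) additionally contains elements of type 5+1, 4+1+1 (234 of its 720 elements, about 32% of primes). None of the 28 primes tested shows any such pattern (for each of these groups the chance of that is below 10^-4), which rules them out. Hence G = (S_3 x S_3) : C_2 (6T13), of order 72.

6T13: (S_3 x S_3) : C_2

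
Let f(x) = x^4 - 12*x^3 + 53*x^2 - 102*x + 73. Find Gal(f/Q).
V_4, the Klein four-group

The polynomial is an irreducible quartic over Q and its discriminant is 144 = 12^2, a perfect square, so the Galois group is contained in A_4. The resolvent cubic y^3 - 53*y^2 + 932*y - 5440 splits completely over Q, which gives the Klein four-group V_4.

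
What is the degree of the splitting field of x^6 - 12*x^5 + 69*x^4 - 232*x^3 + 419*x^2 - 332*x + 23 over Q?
The degree of the splitting field over Q equals the order of the Galois group, so first determine the group. The polynomial f is an irreducible sextic over Q, so G = Gal(f/Q) is one of the 16 transitive subgroups 6T1, ..., 6T16 of S_6. The discriminant of f is 870211913777152, which is not a perfect square, so G is not contained in A_6. The transitive groups of degree 6 not contained in A_6 are: C_6 (6T1, order 6), S_3 (6T2, order 6), D_6 (6T3, order 12), C_3 x S_3 (6T5, order 18), A_4 x C_2 (6T6, order 24), S_4 (6T8, order 24), S_3 x S_3 (6T9, order 36), S_4 x C_2 (6T11, order 48), (S_3 x S_3) : C_2 (6T13, order 72), PGL(2,5) (6T14, order 120), S_6 (6T16, order 720). By Dedekind's theorem, for a prime p not dividing disc(f) the degrees of the irreducible factors of f mod p form the cycle type of an element of G. Factoring f modulo the 22 such primes p <= 89 (skipping 2, 37, which divide the discriminant), each new pattern first appears at: mod 3: f = (x^3 + x^2 + x + 2)(x^3 + 2x^2 + 1), pattern 3+3; mod 5: f = (x^2 + x + 1)(x^2 + 3x + 3)(x^2 + 4x + 1), pattern 2+2+2; mod 17: f = (x + 1)(x + 12)(x^4 + 9x^3 + 8x^2 + 15x + 9), pattern 4+1+1; mod 67: f = (x + 7)(x + 56)(x^2 + 63x + 2)(x^2 + 63x + 29), pattern 2+2+1+1. No other pattern occurs in this range, so the set of observed cycle types is {3+3, 2+2+2, 4+1+1, 2+2+1+1}. The candidates containing elements of all these cycle types are S_4 (6T8) of order 24, S_4 x C_2 (6T11) of order 48, PGL(2,5) (6T14) of order 120, S_6 (6T16) of order 720; the others are excluded. The observed types are precisely the cycle types that occur in S_4 (6T8) (apart from the identity). Each of the other remaining candidates has further cycle types, and by the Chebotarev density theorem the matching factorization patterns would occur for a proportion of primes equal to their share of the group: S_4 x C_2 (6T11) additionally contains elements of type 6, 4+2, 2+1+1+1+1 (17 of its 48 elements, about 35% of primes); PGL(2,5) (6T14) additionally contains elements of type 6, 5+1 (44 of its 120 elements, about 37% of primes); S_6 (6T16) additionally contains elements of type 6, 5+1, 4+2, 3+2+1, 3+1+1+1, 2+1+1+1+1 (529 of its 720 elements, about 73% of primes). None of the 22 primes tested shows any such pattern (for each of these groups the chance of that is below 10^-4), which rules them out. Hence G = S_4 (6T8), of order 24. The Galois group S_4 (6T8) has order 24, so the splitting field has degree 24 over Q.

24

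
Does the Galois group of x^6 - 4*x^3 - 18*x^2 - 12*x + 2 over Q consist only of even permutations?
The polynomial is irreducible of degree 6 over Q. Its discriminant is 4516300800, which is not a perfect square. A Galois group lies in the alternating group exactly when the discriminant is a square in Q, so the Galois group (D_6) is not contained in A_6.

No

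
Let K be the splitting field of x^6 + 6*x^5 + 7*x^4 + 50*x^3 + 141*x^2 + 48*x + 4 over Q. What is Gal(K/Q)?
6T11: S_4 x C_2

The polynomial f is an irreducible sextic over Q, so G = Gal(f/Q) is one of the 16 transitive subgroups 6T1, ..., 6T16 of S_6. The discriminant of f is -905333959757824, which is not a perfect square, so G is not contained in A_6. The transitive groups of degree 6 not contained in A_6 are: C_6 (6T1, order 6), S_3 (6T2, order 6), D_6 (6T3, order 12), C_3 x S_3 (6T5, order 18), A_4 x C_2 (6T6, order 24), S_4 (6T8, order 24), S_3 x S_3 (6T9, order 36), S_4 x C_2 (6T11, order 48), (S_3 x S_3) : C_2 (6T13, order 72), PGL(2,5) (6T14, order 120), S_6 (6T16, order 720). By Dedekind's theorem, for a prime p not dividing disc(f) the degrees of the irreducible factors of f mod p form the cycle type of an element of G. Factoring f modulo the 67 such primes p <= 347 (skipping 2, 229, which divide the discriminant), each new pattern first appears at: mod 3: f = (x^6 + x^4 + 2x^3 + 1), pattern 6; mod 5: f = (x^3 + 2x^2 + x + 4)(x^3 + 4x^2 + 3x + 1), pattern 3+3; mod 7: f = (x + 1)(x + 2)(x^4 + 3x^3 + 3x^2 + 2), pattern 4+1+1; mod 13: f = (x^2 + 5x + 10)(x^4 + x^3 + 5x^2 + 2x + 3), pattern 4+2; mod 23: f = (x^2 + x + 1)(x^2 + x + 8)(x^2 + 4x + 12), pattern 2+2+2; mod 29: f = (x + 5)(x + 23)(x^2 + 16x + 20)(x^2 + 20x + 23), pattern 2+2+1+1; mod 193: f = (x + 25)(x + 49)(x + 95)(x + 112)(x + 147)(x + 157), pattern 1+1+1+1+1+1; mod 347: f = (x + 4)(x + 16)(x + 202)(x + 292)(x^2 + 186x + 300), pattern 2+1+1+1+1. No other pattern occurs in this range, so the set of observed cycle types is {6, 3+3, 4+1+1, 4+2, 2+2+2, 2+2+1+1, 1+1+1+1+1+1, 2+1+1+1+1}. The candidates containing elements of all these cycle types are S_4 x C_2 (6T11) of order 48, S_6 (6T16) of order 720; the others are excluded. The observed types are precisely the cycle types that occur in S_4 x C_2 (6T11). Each of the other remaining candidates has further cycle types, and by the Chebotarev density theorem the matching factorization patterns would occur for a proportion of primes equal to their share of the group: S_6 (6T16) additionally contains elements of type 5+1, 3+2+1, 3+1+1+1 (304 of its 720 elements, about 42% of primes). None of the 67 primes tested shows any such pattern (for each of these groups the chance of that is below 10^-4), which rules them out. Hence G = S_4 x C_2 (6T11), of order 48.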